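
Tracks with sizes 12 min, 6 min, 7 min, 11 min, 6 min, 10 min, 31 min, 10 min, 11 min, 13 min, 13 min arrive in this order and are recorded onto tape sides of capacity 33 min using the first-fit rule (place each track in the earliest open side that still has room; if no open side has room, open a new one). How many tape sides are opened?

5

  12 → side 1 (new)  [load 12/33]
  6 → side 1  [load 18/33]
  7 → side 1  [load 25/33]
  11 → side 2 (new)  [load 11/33]
  6 → side 1  [load 31/33]
  10 → side 2  [load 21/33]
  31 → side 3 (new)  [load 31/33]
  10 → side 2  [load 31/33]
  11 → side 4 (new)  [load 11/33]
  13 → side 4  [load 24/33]
  13 → side 5 (new)  [load 13/33]
5 tape sides opened.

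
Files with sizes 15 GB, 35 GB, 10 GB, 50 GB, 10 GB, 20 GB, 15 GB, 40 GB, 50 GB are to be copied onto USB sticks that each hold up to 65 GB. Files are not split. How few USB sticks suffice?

Total = 50 + 50 + 40 + 35 + 20 + 15 + 15 + 10 + 10 = 245 GB.
Lower bound: ⌈245/65⌉ = 4 USB sticks.
A packing using 4 USB sticks:
  USB stick 1: 50 + 15 = 65
  USB stick 2: 50 + 15 = 65
  USB stick 3: 40 + 20 = 60
  USB stick 4: 35 + 10 + 10 = 55
This matches the lower bound, so 4 is optimal.

4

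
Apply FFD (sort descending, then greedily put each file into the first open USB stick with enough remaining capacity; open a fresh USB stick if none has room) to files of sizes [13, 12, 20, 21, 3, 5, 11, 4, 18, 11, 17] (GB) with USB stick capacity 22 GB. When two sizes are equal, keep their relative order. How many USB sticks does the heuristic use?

Sorted descending: 21, 20, 18, 17, 13, 12, 11, 11, 5, 4, 3.
  21 → USB stick 1 (new)  [load 21/22]
  20 → USB stick 2 (new)  [load 20/22]
  18 → USB stick 3 (new)  [load 18/22]
  17 → USB stick 4 (new)  [load 17/22]
  13 → USB stick 5 (new)  [load 13/22]
  12 → USB stick 6 (new)  [load 12/22]
  11 → USB stick 7 (new)  [load 11/22]
  11 → USB stick 7  [load 22/22]
  5 → USB stick 4  [load 22/22]
  4 → USB stick 3  [load 22/22]
  3 → USB stick 5  [load 16/22]
7 USB sticks opened.

7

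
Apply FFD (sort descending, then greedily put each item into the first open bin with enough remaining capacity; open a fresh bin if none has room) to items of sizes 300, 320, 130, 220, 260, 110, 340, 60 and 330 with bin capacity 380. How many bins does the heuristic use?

6

Sorted descending: 340, 330, 320, 300, 260, 220, 130, 110, 60.
  340 → bin 1 (new)  [load 340/380]
  330 → bin 2 (new)  [load 330/380]
  320 → bin 3 (new)  [load 320/380]
  300 → bin 4 (new)  [load 300/380]
  260 → bin 5 (new)  [load 260/380]
  220 → bin 6 (new)  [load 220/380]
  130 → bin 6  [load 350/380]
  110 → bin 5  [load 370/380]
  60 → bin 3  [load 380/380]
6 bins opened.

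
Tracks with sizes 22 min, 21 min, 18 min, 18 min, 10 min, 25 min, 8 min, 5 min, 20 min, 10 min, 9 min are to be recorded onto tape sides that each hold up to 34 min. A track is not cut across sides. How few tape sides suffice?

Total = 25 + 22 + 21 + 20 + 18 + 18 + 10 + 10 + 9 + 8 + 5 = 166 min.
Lower bound: ⌈166/34⌉ = 5 tape sides.
Also, 6 tracks each exceed 17 min, and no two of those can share a side, so at least 6 tape sides are needed.
A packing using 6 tape sides:
  side 1: 25 + 9 = 34
  side 2: 22 + 10 = 32
  side 3: 21 + 10 = 31
  side 4: 20 + 8 + 5 = 33
  side 5: 18 = 18
  side 6: 18 = 18
This matches the lower bound, so 6 is optimal.

6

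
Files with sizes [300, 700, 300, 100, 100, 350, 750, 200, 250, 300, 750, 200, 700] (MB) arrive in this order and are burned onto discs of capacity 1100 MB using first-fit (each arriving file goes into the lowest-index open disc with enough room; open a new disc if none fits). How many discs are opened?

5

  300 → disc 1 (new)  [load 300/1100]
  700 → disc 1  [load 1000/1100]
  300 → disc 2 (new)  [load 300/1100]
  100 → disc 1  [load 1100/1100]
  100 → disc 2  [load 400/1100]
  350 → disc 2  [load 750/1100]
  750 → disc 3 (new)  [load 750/1100]
  200 → disc 2  [load 950/1100]
  250 → disc 3  [load 1000/1100]
  300 → disc 4 (new)  [load 300/1100]
  750 → disc 4  [load 1050/1100]
  200 → disc 5 (new)  [load 200/1100]
  700 → disc 5  [load 900/1100]
5 discs opened.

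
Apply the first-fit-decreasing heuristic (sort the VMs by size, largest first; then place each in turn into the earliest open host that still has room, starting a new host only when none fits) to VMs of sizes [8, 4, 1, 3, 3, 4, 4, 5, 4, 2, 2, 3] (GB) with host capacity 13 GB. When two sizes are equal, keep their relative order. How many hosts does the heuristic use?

Sorted descending: 8, 5, 4, 4, 4, 4, 3, 3, 3, 2, 2, 1.
  8 → host 1 (new)  [load 8/13]
  5 → host 1  [load 13/13]
  4 → host 2 (new)  [load 4/13]
  4 → host 2  [load 8/13]
  4 → host 2  [load 12/13]
  4 → host 3 (new)  [load 4/13]
  3 → host 3  [load 7/13]
  3 → host 3  [load 10/13]
  3 → host 3  [load 13/13]
  2 → host 4 (new)  [load 2/13]
  2 → host 4  [load 4/13]
  1 → host 2  [load 13/13]
4 hosts opened.

4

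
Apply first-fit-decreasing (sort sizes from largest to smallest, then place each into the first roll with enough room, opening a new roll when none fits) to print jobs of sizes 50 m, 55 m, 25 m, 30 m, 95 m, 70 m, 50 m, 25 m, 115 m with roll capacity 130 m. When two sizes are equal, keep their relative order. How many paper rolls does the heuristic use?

Sorted descending: 115, 95, 70, 55, 50, 50, 30, 25, 25.
  115 → roll 1 (new)  [load 115/130]
  95 → roll 2 (new)  [load 95/130]
  70 → roll 3 (new)  [load 70/130]
  55 → roll 3  [load 125/130]
  50 → roll 4 (new)  [load 50/130]
  50 → roll 4  [load 100/130]
  30 → roll 2  [load 125/130]
  25 → roll 4  [load 125/130]
  25 → roll 5 (new)  [load 25/130]
5 paper rolls opened.

5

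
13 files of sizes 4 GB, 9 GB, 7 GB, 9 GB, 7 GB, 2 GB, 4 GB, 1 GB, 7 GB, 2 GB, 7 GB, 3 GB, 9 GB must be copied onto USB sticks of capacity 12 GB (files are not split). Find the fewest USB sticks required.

7

Total = 9 + 9 + 9 + 7 + 7 + 7 + 7 + 4 + 4 + 3 + 2 + 2 + 1 = 71 GB.
Lower bound: ⌈71/12⌉ = 6 USB sticks.
Also, 7 files each exceed 6 GB, and no two of those can share a USB stick, so at least 7 USB sticks are needed.
A packing using 7 USB sticks:
  USB stick 1: 9 + 3 = 12
  USB stick 2: 9 + 2 + 1 = 12
  USB stick 3: 9 + 2 = 11
  USB stick 4: 7 + 4 = 11
  USB stick 5: 7 + 4 = 11
  USB stick 6: 7 = 7
  USB stick 7: 7 = 7
This matches the lower bound, so 7 is optimal.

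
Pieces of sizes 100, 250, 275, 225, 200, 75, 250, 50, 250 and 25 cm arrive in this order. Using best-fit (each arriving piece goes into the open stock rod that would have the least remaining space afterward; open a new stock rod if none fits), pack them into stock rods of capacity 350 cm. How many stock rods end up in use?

  100 → stock rod 1 (new)  [load 100/350]
  250 → stock rod 1  [load 350/350]
  275 → stock rod 2 (new)  [load 275/350]
  225 → stock rod 3 (new)  [load 225/350]
  200 → stock rod 4 (new)  [load 200/350]
  75 → stock rod 2  [load 350/350]
  250 → stock rod 5 (new)  [load 250/350]
  50 → stock rod 5  [load 300/350]
  250 → stock rod 6 (new)  [load 250/350]
  25 → stock rod 5  [load 325/350]
6 stock rods opened.

6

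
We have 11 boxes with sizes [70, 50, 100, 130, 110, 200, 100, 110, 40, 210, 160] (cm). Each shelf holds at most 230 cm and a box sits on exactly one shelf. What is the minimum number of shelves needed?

Total = 210 + 200 + 160 + 130 + 110 + 110 + 100 + 100 + 70 + 50 + 40 = 1280 cm.
Lower bound: ⌈1280/230⌉ = 6 shelves.
A packing using 6 shelves:
  shelf 1: 210 = 210
  shelf 2: 200 = 200
  shelf 3: 160 + 70 = 230
  shelf 4: 130 + 100 = 230
  shelf 5: 110 + 110 = 220
  shelf 6: 100 + 50 + 40 = 190
This matches the lower bound, so 6 is optimal.

6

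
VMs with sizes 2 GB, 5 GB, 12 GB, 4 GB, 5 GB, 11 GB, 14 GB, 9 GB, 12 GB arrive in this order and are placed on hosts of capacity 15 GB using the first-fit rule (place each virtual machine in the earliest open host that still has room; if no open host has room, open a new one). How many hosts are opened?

  2 → host 1 (new)  [load 2/15]
  5 → host 1  [load 7/15]
  12 → host 2 (new)  [load 12/15]
  4 → host 1  [load 11/15]
  5 → host 3 (new)  [load 5/15]
  11 → host 4 (new)  [load 11/15]
  14 → host 5 (new)  [load 14/15]
  9 → host 3  [load 14/15]
  12 → host 6 (new)  [load 12/15]
6 hosts opened.

6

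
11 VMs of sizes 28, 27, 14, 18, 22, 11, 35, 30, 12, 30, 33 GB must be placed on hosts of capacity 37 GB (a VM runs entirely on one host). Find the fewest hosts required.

9

Total = 35 + 33 + 30 + 30 + 28 + 27 + 22 + 18 + 14 + 12 + 11 = 260 GB.
Lower bound: ⌈260/37⌉ = 8 hosts.
A packing using 9 hosts:
  host 1: 35 = 35
  host 2: 33 = 33
  host 3: 30 = 30
  host 4: 30 = 30
  host 5: 28 = 28
  host 6: 27 = 27
  host 7: 22 + 14 = 36
  host 8: 18 + 12 = 30
  host 9: 11 = 11
No arrangement into 8 hosts stays within capacity, so 9 is optimal.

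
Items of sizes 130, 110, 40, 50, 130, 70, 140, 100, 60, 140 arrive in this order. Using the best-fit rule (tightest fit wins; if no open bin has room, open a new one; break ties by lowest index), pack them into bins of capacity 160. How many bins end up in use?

  130 → bin 1 (new)  [load 130/160]
  110 → bin 2 (new)  [load 110/160]
  40 → bin 2  [load 150/160]
  50 → bin 3 (new)  [load 50/160]
  130 → bin 4 (new)  [load 130/160]
  70 → bin 3  [load 120/160]
  140 → bin 5 (new)  [load 140/160]
  100 → bin 6 (new)  [load 100/160]
  60 → bin 6  [load 160/160]
  140 → bin 7 (new)  [load 140/160]
7 bins opened.

7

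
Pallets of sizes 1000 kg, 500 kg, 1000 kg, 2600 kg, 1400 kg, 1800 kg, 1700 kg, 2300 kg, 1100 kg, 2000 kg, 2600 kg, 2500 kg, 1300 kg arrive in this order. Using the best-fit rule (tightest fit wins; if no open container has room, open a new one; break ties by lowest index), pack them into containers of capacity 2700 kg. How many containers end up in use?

10

  1000 → container 1 (new)  [load 1000/2700]
  500 → container 1  [load 1500/2700]
  1000 → container 1  [load 2500/2700]
  2600 → container 2 (new)  [load 2600/2700]
  1400 → container 3 (new)  [load 1400/2700]
  1800 → container 4 (new)  [load 1800/2700]
  1700 → container 5 (new)  [load 1700/2700]
  2300 → container 6 (new)  [load 2300/2700]
  1100 → container 3  [load 2500/2700]
  2000 → container 7 (new)  [load 2000/2700]
  2600 → container 8 (new)  [load 2600/2700]
  2500 → container 9 (new)  [load 2500/2700]
  1300 → container 10 (new)  [load 1300/2700]
10 containers opened.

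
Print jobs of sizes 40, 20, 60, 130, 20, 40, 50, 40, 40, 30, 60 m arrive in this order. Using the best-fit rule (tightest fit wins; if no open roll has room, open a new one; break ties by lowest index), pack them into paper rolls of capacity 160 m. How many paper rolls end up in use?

  40 → roll 1 (new)  [load 40/160]
  20 → roll 1  [load 60/160]
  60 → roll 1  [load 120/160]
  130 → roll 2 (new)  [load 130/160]
  20 → roll 2  [load 150/160]
  40 → roll 1  [load 160/160]
  50 → roll 3 (new)  [load 50/160]
  40 → roll 3  [load 90/160]
  40 → roll 3  [load 130/160]
  30 → roll 3  [load 160/160]
  60 → roll 4 (new)  [load 60/160]
4 paper rolls opened.

4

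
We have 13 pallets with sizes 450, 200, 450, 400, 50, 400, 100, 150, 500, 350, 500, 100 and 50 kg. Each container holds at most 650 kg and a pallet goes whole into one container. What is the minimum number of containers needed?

7

Total = 500 + 500 + 450 + 450 + 400 + 400 + 350 + 200 + 150 + 100 + 100 + 50 + 50 = 3700 kg.
Lower bound: ⌈3700/650⌉ = 6 containers.
Also, 7 pallets each exceed 325 kg, and no two of those can share a container, so at least 7 containers are needed.
A packing using 7 containers:
  container 1: 500 + 150 = 650
  container 2: 500 + 100 + 50 = 650
  container 3: 450 + 200 = 650
  container 4: 450 + 100 + 50 = 600
  container 5: 400 = 400
  container 6: 400 = 400
  container 7: 350 = 350
This matches the lower bound, so 7 is optimal.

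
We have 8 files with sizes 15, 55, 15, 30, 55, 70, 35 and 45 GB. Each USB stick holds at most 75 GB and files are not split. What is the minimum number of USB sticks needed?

Total = 70 + 55 + 55 + 45 + 35 + 30 + 15 + 15 = 320 GB.
Lower bound: ⌈320/75⌉ = 5 USB sticks.
A packing using 5 USB sticks:
  USB stick 1: 70 = 70
  USB stick 2: 55 + 15 = 70
  USB stick 3: 55 + 15 = 70
  USB stick 4: 45 + 30 = 75
  USB stick 5: 35 = 35
This matches the lower bound, so 5 is optimal.

5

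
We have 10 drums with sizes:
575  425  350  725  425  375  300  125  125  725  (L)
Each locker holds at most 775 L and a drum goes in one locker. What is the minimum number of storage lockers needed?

6

Total = 725 + 725 + 575 + 425 + 425 + 375 + 350 + 300 + 125 + 125 = 4150 L.
Lower bound: ⌈4150/775⌉ = 6 storage lockers.
A packing using 6 storage lockers:
  locker 1: 725 = 725
  locker 2: 725 = 725
  locker 3: 575 + 125 = 700
  locker 4: 425 + 350 = 775
  locker 5: 425 + 300 = 725
  locker 6: 375 + 125 = 500
This matches the lower bound, so 6 is optimal.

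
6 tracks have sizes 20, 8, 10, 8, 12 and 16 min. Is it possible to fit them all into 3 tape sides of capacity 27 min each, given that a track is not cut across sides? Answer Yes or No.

Total = 74 min; ⌈74/27⌉ = 3.
The bound of 3 does not rule out 3, but exhaustive search shows no assignment into 3 tape sides of capacity 27 min exists — the minimum is 4.

No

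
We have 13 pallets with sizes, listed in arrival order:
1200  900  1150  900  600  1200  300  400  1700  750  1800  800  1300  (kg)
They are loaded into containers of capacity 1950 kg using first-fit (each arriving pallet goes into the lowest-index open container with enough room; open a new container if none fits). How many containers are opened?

  1200 → container 1 (new)  [load 1200/1950]
  900 → container 2 (new)  [load 900/1950]
  1150 → container 3 (new)  [load 1150/1950]
  900 → container 2  [load 1800/1950]
  600 → container 1  [load 1800/1950]
  1200 → container 4 (new)  [load 1200/1950]
  300 → container 3  [load 1450/1950]
  400 → container 3  [load 1850/1950]
  1700 → container 5 (new)  [load 1700/1950]
  750 → container 4  [load 1950/1950]
  1800 → container 6 (new)  [load 1800/1950]
  800 → container 7 (new)  [load 800/1950]
  1300 → container 8 (new)  [load 1300/1950]
8 containers opened.

8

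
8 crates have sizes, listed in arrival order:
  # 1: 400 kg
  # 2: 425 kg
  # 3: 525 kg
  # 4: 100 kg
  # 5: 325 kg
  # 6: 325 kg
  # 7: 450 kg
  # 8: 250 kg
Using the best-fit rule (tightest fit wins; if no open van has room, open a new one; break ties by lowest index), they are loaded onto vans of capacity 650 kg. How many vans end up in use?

5

  400 → van 1 (new)  [load 400/650]
  425 → van 2 (new)  [load 425/650]
  525 → van 3 (new)  [load 525/650]
  100 → van 3  [load 625/650]
  325 → van 4 (new)  [load 325/650]
  325 → van 4  [load 650/650]
  450 → van 5 (new)  [load 450/650]
  250 → van 1  [load 650/650]
5 vans opened.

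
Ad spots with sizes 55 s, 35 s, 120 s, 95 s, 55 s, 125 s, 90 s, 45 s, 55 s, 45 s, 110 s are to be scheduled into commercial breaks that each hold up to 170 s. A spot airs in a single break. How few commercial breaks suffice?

Total = 125 + 120 + 110 + 95 + 90 + 55 + 55 + 55 + 45 + 45 + 35 = 830 s.
Lower bound: ⌈830/170⌉ = 5 commercial breaks.
A packing using 6 commercial breaks:
  break 1: 125 + 45 = 170
  break 2: 120 + 45 = 165
  break 3: 110 + 55 = 165
  break 4: 95 + 55 = 150
  break 5: 90 + 55 = 145
  break 6: 35 = 35
No arrangement into 5 commercial breaks stays within capacity, so 6 is optimal.

6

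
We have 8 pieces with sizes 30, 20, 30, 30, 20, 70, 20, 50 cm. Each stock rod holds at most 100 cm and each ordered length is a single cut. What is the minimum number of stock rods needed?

Total = 70 + 50 + 30 + 30 + 30 + 20 + 20 + 20 = 270 cm.
Lower bound: ⌈270/100⌉ = 3 stock rods.
A packing using 3 stock rods:
  stock rod 1: 70 + 30 = 100
  stock rod 2: 50 + 30 + 20 = 100
  stock rod 3: 30 + 20 + 20 = 70
This matches the lower bound, so 3 is optimal.

3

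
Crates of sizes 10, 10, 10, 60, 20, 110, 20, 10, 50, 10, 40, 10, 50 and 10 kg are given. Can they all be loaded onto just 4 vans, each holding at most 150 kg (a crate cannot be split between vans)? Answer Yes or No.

A valid assignment using 3 vans:
  van 1: 110 + 40 = 150
  van 2: 60 + 50 + 20 + 20 = 150
  van 3: 50 + 10 + 10 + 10 + 10 + 10 + 10 + 10 = 120
That uses only 3 ≤ 4, so 4 vans are enough.

Yes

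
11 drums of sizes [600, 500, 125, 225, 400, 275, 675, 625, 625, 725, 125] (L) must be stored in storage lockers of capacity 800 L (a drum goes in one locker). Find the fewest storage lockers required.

Total = 725 + 675 + 625 + 625 + 600 + 500 + 400 + 275 + 225 + 125 + 125 = 4900 L.
Lower bound: ⌈4900/800⌉ = 7 storage lockers.
A packing using 7 storage lockers:
  locker 1: 725 = 725
  locker 2: 675 + 125 = 800
  locker 3: 625 + 125 = 750
  locker 4: 625 = 625
  locker 5: 600 = 600
  locker 6: 500 + 275 = 775
  locker 7: 400 + 225 = 625
This matches the lower bound, so 7 is optimal.

7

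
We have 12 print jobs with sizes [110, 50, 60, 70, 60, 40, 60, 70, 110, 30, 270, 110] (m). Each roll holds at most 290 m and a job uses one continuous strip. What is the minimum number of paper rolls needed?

4

Total = 270 + 110 + 110 + 110 + 70 + 70 + 60 + 60 + 60 + 50 + 40 + 30 = 1040 m.
Lower bound: ⌈1040/290⌉ = 4 paper rolls.
A packing using 4 paper rolls:
  roll 1: 270 = 270
  roll 2: 110 + 110 + 70 = 290
  roll 3: 110 + 70 + 60 + 50 = 290
  roll 4: 60 + 60 + 40 + 30 = 190
This matches the lower bound, so 4 is optimal.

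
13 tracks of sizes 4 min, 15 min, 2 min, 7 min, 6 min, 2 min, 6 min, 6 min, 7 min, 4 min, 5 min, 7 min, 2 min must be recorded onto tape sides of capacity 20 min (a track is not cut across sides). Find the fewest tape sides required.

4

Total = 15 + 7 + 7 + 7 + 6 + 6 + 6 + 5 + 4 + 4 + 2 + 2 + 2 = 73 min.
Lower bound: ⌈73/20⌉ = 4 tape sides.
A packing using 4 tape sides:
  side 1: 15 + 5 = 20
  side 2: 7 + 7 + 6 = 20
  side 3: 7 + 6 + 6 = 19
  side 4: 4 + 4 + 2 + 2 + 2 = 14
This matches the lower bound, so 4 is optimal.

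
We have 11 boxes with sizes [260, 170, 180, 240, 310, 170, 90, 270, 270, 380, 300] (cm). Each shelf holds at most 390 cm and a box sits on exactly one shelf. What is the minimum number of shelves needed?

Total = 380 + 310 + 300 + 270 + 270 + 260 + 240 + 180 + 170 + 170 + 90 = 2640 cm.
Lower bound: ⌈2640/390⌉ = 7 shelves.
A packing using 9 shelves:
  shelf 1: 380 = 380
  shelf 2: 310 = 310
  shelf 3: 300 + 90 = 390
  shelf 4: 270 = 270
  shelf 5: 270 = 270
  shelf 6: 260 = 260
  shelf 7: 240 = 240
  shelf 8: 180 + 170 = 350
  shelf 9: 170 = 170
No arrangement into 8 shelves stays within capacity, so 9 is optimal.

9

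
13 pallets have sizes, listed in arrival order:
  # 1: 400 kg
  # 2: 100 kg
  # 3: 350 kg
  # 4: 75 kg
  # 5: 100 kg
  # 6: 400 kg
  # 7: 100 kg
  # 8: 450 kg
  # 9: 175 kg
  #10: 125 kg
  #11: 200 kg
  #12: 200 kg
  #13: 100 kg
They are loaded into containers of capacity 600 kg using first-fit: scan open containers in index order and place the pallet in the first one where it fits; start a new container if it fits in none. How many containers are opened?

  400 → container 1 (new)  [load 400/600]
  100 → container 1  [load 500/600]
  350 → container 2 (new)  [load 350/600]
  75 → container 1  [load 575/600]
  100 → container 2  [load 450/600]
  400 → container 3 (new)  [load 400/600]
  100 → container 2  [load 550/600]
  450 → container 4 (new)  [load 450/600]
  175 → container 3  [load 575/600]
  125 → container 4  [load 575/600]
  200 → container 5 (new)  [load 200/600]
  200 → container 5  [load 400/600]
  100 → container 5  [load 500/600]
5 containers opened.

5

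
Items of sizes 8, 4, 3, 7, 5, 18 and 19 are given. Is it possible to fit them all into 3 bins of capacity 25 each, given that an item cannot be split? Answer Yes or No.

Yes

A valid assignment using 3 bins:
  bin 1: 19 + 5 = 24
  bin 2: 18 + 7 = 25
  bin 3: 8 + 4 + 3 = 15
Every load is within 25, so 3 bins suffice.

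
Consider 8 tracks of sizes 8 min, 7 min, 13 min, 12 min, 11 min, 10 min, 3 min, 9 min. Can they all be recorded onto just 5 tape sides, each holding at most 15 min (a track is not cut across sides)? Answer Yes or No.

No

Total = 73 min; ⌈73/15⌉ = 5.
6 tracks each exceed half the capacity and cannot share a side, forcing at least 6 tape sides.
At least 6 tape sides are required, but only 5 are allowed.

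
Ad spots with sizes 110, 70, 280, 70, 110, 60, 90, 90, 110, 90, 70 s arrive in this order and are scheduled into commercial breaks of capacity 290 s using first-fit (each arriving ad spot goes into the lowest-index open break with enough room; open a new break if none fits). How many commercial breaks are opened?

  110 → break 1 (new)  [load 110/290]
  70 → break 1  [load 180/290]
  280 → break 2 (new)  [load 280/290]
  70 → break 1  [load 250/290]
  110 → break 3 (new)  [load 110/290]
  60 → break 3  [load 170/290]
  90 → break 3  [load 260/290]
  90 → break 4 (new)  [load 90/290]
  110 → break 4  [load 200/290]
  90 → break 4  [load 290/290]
  70 → break 5 (new)  [load 70/290]
5 commercial breaks opened.

5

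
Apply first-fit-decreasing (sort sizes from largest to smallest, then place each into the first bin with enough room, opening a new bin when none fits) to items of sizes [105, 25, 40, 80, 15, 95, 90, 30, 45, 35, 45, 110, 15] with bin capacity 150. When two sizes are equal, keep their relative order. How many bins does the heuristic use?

5

Sorted descending: 110, 105, 95, 90, 80, 45, 45, 40, 35, 30, 25, 15, 15.
  110 → bin 1 (new)  [load 110/150]
  105 → bin 2 (new)  [load 105/150]
  95 → bin 3 (new)  [load 95/150]
  90 → bin 4 (new)  [load 90/150]
  80 → bin 5 (new)  [load 80/150]
  45 → bin 2  [load 150/150]
  45 → bin 3  [load 140/150]
  40 → bin 1  [load 150/150]
  35 → bin 4  [load 125/150]
  30 → bin 5  [load 110/150]
  25 → bin 4  [load 150/150]
  15 → bin 5  [load 125/150]
  15 → bin 5  [load 140/150]
5 bins opened.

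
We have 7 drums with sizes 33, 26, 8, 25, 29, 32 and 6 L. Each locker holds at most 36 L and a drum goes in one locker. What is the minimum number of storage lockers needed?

Total = 33 + 32 + 29 + 26 + 25 + 8 + 6 = 159 L.
Lower bound: ⌈159/36⌉ = 5 storage lockers.
A packing using 5 storage lockers:
  locker 1: 33 = 33
  locker 2: 32 = 32
  locker 3: 29 + 6 = 35
  locker 4: 26 + 8 = 34
  locker 5: 25 = 25
This matches the lower bound, so 5 is optimal.

5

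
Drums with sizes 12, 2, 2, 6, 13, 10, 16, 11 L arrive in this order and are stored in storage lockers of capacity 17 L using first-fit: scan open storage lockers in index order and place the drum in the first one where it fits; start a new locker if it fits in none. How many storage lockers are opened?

5

  12 → locker 1 (new)  [load 12/17]
  2 → locker 1  [load 14/17]
  2 → locker 1  [load 16/17]
  6 → locker 2 (new)  [load 6/17]
  13 → locker 3 (new)  [load 13/17]
  10 → locker 2  [load 16/17]
  16 → locker 4 (new)  [load 16/17]
  11 → locker 5 (new)  [load 11/17]
5 storage lockers opened.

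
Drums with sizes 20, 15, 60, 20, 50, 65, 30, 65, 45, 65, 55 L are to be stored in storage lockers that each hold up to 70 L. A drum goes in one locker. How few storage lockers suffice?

Total = 65 + 65 + 65 + 60 + 55 + 50 + 45 + 30 + 20 + 20 + 15 = 490 L.
Lower bound: ⌈490/70⌉ = 7 storage lockers.
A packing using 8 storage lockers:
  locker 1: 65 = 65
  locker 2: 65 = 65
  locker 3: 65 = 65
  locker 4: 60 = 60
  locker 5: 55 + 15 = 70
  locker 6: 50 + 20 = 70
  locker 7: 45 + 20 = 65
  locker 8: 30 = 30
No arrangement into 7 storage lockers stays within capacity, so 8 is optimal.

8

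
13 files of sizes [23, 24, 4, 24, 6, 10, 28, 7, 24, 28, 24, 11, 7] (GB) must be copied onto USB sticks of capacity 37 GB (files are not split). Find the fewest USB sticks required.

7

Total = 28 + 28 + 24 + 24 + 24 + 24 + 23 + 11 + 10 + 7 + 7 + 6 + 4 = 220 GB.
Lower bound: ⌈220/37⌉ = 6 USB sticks.
Also, 7 files each exceed 37/2 GB, and no two of those can share a USB stick, so at least 7 USB sticks are needed.
A packing using 7 USB sticks:
  USB stick 1: 28 + 7 = 35
  USB stick 2: 28 + 7 = 35
  USB stick 3: 24 + 11 = 35
  USB stick 4: 24 + 10 = 34
  USB stick 5: 24 + 6 + 4 = 34
  USB stick 6: 24 = 24
  USB stick 7: 23 = 23
This matches the lower bound, so 7 is optimal.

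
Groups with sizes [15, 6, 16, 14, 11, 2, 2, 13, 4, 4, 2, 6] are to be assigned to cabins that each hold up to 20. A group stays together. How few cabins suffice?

Total = 16 + 15 + 14 + 13 + 11 + 6 + 6 + 4 + 4 + 2 + 2 + 2 = 95.
Lower bound: ⌈95/20⌉ = 5 cabins.
A packing using 5 cabins:
  cabin 1: 16 + 4 = 20
  cabin 2: 15 + 4 = 19
  cabin 3: 14 + 6 = 20
  cabin 4: 13 + 6 = 19
  cabin 5: 11 + 2 + 2 + 2 = 17
This matches the lower bound, so 5 is optimal.

5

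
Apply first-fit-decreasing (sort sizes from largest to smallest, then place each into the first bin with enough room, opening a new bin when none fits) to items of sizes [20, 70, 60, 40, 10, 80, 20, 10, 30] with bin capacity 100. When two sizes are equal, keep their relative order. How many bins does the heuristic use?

4

Sorted descending: 80, 70, 60, 40, 30, 20, 20, 10, 10.
  80 → bin 1 (new)  [load 80/100]
  70 → bin 2 (new)  [load 70/100]
  60 → bin 3 (new)  [load 60/100]
  40 → bin 3  [load 100/100]
  30 → bin 2  [load 100/100]
  20 → bin 1  [load 100/100]
  20 → bin 4 (new)  [load 20/100]
  10 → bin 4  [load 30/100]
  10 → bin 4  [load 40/100]
4 bins opened.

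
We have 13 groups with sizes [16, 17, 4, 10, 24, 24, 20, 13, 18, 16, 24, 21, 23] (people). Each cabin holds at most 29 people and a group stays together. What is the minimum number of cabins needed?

10

Total = 24 + 24 + 24 + 23 + 21 + 20 + 18 + 17 + 16 + 16 + 13 + 10 + 4 = 230 people.
Lower bound: ⌈230/29⌉ = 8 cabins.
Also, 10 groups each exceed 29/2 people, and no two of those can share a cabin, so at least 10 cabins are needed.
A packing using 10 cabins:
  cabin 1: 24 + 4 = 28
  cabin 2: 24 = 24
  cabin 3: 24 = 24
  cabin 4: 23 = 23
  cabin 5: 21 = 21
  cabin 6: 20 = 20
  cabin 7: 18 + 10 = 28
  cabin 8: 17 = 17
  cabin 9: 16 + 13 = 29
  cabin 10: 16 = 16
This matches the lower bound, so 10 is optimal.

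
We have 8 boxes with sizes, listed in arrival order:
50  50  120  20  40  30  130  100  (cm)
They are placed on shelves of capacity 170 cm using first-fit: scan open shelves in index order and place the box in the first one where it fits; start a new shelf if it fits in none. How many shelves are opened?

  50 → shelf 1 (new)  [load 50/170]
  50 → shelf 1  [load 100/170]
  120 → shelf 2 (new)  [load 120/170]
  20 → shelf 1  [load 120/170]
  40 → shelf 1  [load 160/170]
  30 → shelf 2  [load 150/170]
  130 → shelf 3 (new)  [load 130/170]
  100 → shelf 4 (new)  [load 100/170]
4 shelves opened.

4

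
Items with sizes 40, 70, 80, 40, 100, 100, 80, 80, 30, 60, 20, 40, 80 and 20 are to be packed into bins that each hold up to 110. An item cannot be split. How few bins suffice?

Total = 100 + 100 + 80 + 80 + 80 + 80 + 70 + 60 + 40 + 40 + 40 + 30 + 20 + 20 = 840.
Lower bound: ⌈840/110⌉ = 8 bins.
A packing using 9 bins:
  bin 1: 100 = 100
  bin 2: 100 = 100
  bin 3: 80 + 30 = 110
  bin 4: 80 + 20 = 100
  bin 5: 80 + 20 = 100
  bin 6: 80 = 80
  bin 7: 70 + 40 = 110
  bin 8: 60 + 40 = 100
  bin 9: 40 = 40
No arrangement into 8 bins stays within capacity, so 9 is optimal.

9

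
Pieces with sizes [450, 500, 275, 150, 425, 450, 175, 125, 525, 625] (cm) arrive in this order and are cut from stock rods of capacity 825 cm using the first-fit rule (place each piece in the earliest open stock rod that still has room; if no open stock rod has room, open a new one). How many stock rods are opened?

6

  450 → stock rod 1 (new)  [load 450/825]
  500 → stock rod 2 (new)  [load 500/825]
  275 → stock rod 1  [load 725/825]
  150 → stock rod 2  [load 650/825]
  425 → stock rod 3 (new)  [load 425/825]
  450 → stock rod 4 (new)  [load 450/825]
  175 → stock rod 2  [load 825/825]
  125 → stock rod 3  [load 550/825]
  525 → stock rod 5 (new)  [load 525/825]
  625 → stock rod 6 (new)  [load 625/825]
6 stock rods opened.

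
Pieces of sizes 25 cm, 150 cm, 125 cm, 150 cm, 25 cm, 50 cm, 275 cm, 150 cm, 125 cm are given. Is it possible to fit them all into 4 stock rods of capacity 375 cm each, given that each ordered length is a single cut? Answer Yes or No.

A valid assignment using 4 stock rods:
  stock rod 1: 275 + 50 + 25 + 25 = 375
  stock rod 2: 150 + 150 = 300
  stock rod 3: 150 + 125 = 275
  stock rod 4: 125 = 125
Every load is within 375 cm, so 4 stock rods suffice.

Yes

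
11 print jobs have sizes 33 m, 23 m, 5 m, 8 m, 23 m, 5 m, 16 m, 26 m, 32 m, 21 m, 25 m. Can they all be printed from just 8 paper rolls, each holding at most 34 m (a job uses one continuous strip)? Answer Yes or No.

A valid assignment using 8 paper rolls:
  roll 1: 33 = 33
  roll 2: 32 = 32
  roll 3: 26 + 8 = 34
  roll 4: 25 + 5 = 30
  roll 5: 23 + 5 = 28
  roll 6: 23 = 23
  roll 7: 21 = 21
  roll 8: 16 = 16
Every load is within 34 m, so 8 paper rolls suffice.

Yes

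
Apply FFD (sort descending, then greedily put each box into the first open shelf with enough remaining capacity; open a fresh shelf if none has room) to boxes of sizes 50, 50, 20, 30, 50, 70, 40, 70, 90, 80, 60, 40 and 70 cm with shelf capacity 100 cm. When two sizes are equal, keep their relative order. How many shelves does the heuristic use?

Sorted descending: 90, 80, 70, 70, 70, 60, 50, 50, 50, 40, 40, 30, 20.
  90 → shelf 1 (new)  [load 90/100]
  80 → shelf 2 (new)  [load 80/100]
  70 → shelf 3 (new)  [load 70/100]
  70 → shelf 4 (new)  [load 70/100]
  70 → shelf 5 (new)  [load 70/100]
  60 → shelf 6 (new)  [load 60/100]
  50 → shelf 7 (new)  [load 50/100]
  50 → shelf 7  [load 100/100]
  50 → shelf 8 (new)  [load 50/100]
  40 → shelf 6  [load 100/100]
  40 → shelf 8  [load 90/100]
  30 → shelf 3  [load 100/100]
  20 → shelf 2  [load 100/100]
8 shelves opened.

8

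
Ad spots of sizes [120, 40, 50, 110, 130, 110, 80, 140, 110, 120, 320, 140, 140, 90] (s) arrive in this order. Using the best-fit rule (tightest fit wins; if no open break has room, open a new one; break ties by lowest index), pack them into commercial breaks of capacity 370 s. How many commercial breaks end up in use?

5

  120 → break 1 (new)  [load 120/370]
  40 → break 1  [load 160/370]
  50 → break 1  [load 210/370]
  110 → break 1  [load 320/370]
  130 → break 2 (new)  [load 130/370]
  110 → break 2  [load 240/370]
  80 → break 2  [load 320/370]
  140 → break 3 (new)  [load 140/370]
  110 → break 3  [load 250/370]
  120 → break 3  [load 370/370]
  320 → break 4 (new)  [load 320/370]
  140 → break 5 (new)  [load 140/370]
  140 → break 5  [load 280/370]
  90 → break 5  [load 370/370]
5 commercial breaks opened.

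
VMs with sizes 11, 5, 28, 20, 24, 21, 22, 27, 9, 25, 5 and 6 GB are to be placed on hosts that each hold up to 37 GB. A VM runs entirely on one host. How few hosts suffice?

Total = 28 + 27 + 25 + 24 + 22 + 21 + 20 + 11 + 9 + 6 + 5 + 5 = 203 GB.
Lower bound: ⌈203/37⌉ = 6 hosts.
Also, 7 VMs each exceed 37/2 GB, and no two of those can share a host, so at least 7 hosts are needed.
A packing using 7 hosts:
  host 1: 28 + 9 = 37
  host 2: 27 + 6 = 33
  host 3: 25 + 11 = 36
  host 4: 24 + 5 + 5 = 34
  host 5: 22 = 22
  host 6: 21 = 21
  host 7: 20 = 20
This matches the lower bound, so 7 is optimal.

7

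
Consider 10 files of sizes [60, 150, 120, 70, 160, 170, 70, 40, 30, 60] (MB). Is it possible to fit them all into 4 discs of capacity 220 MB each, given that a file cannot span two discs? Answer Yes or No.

No

Total = 930 MB; ⌈930/220⌉ = 5.
At least 5 discs are required, but only 4 are allowed.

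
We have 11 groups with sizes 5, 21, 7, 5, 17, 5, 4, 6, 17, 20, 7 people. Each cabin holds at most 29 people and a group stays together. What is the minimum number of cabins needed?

4

Total = 21 + 20 + 17 + 17 + 7 + 7 + 6 + 5 + 5 + 5 + 4 = 114 people.
Lower bound: ⌈114/29⌉ = 4 cabins.
A packing using 4 cabins:
  cabin 1: 21 + 7 = 28
  cabin 2: 20 + 5 + 4 = 29
  cabin 3: 17 + 7 + 5 = 29
  cabin 4: 17 + 6 + 5 = 28
This matches the lower bound, so 4 is optimal.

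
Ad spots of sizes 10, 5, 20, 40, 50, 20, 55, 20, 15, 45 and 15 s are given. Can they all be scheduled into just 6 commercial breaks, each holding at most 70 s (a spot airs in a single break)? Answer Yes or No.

Yes

A valid assignment using 5 commercial breaks:
  break 1: 55 + 15 = 70
  break 2: 50 + 20 = 70
  break 3: 45 + 20 + 5 = 70
  break 4: 40 + 20 + 10 = 70
  break 5: 15 = 15
That uses only 5 ≤ 6, so 6 commercial breaks are enough.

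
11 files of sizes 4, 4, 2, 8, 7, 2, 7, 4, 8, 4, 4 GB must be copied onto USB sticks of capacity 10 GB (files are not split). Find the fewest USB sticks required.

7

Total = 8 + 8 + 7 + 7 + 4 + 4 + 4 + 4 + 4 + 2 + 2 = 54 GB.
Lower bound: ⌈54/10⌉ = 6 USB sticks.
A packing using 7 USB sticks:
  USB stick 1: 8 + 2 = 10
  USB stick 2: 8 + 2 = 10
  USB stick 3: 7 = 7
  USB stick 4: 7 = 7
  USB stick 5: 4 + 4 = 8
  USB stick 6: 4 + 4 = 8
  USB stick 7: 4 = 4
No arrangement into 6 USB sticks stays within capacity, so 7 is optimal.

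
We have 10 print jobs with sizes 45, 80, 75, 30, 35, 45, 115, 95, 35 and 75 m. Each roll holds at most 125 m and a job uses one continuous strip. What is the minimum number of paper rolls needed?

Total = 115 + 95 + 80 + 75 + 75 + 45 + 45 + 35 + 35 + 30 = 630 m.
Lower bound: ⌈630/125⌉ = 6 paper rolls.
A packing using 6 paper rolls:
  roll 1: 115 = 115
  roll 2: 95 + 30 = 125
  roll 3: 80 + 45 = 125
  roll 4: 75 + 45 = 120
  roll 5: 75 + 35 = 110
  roll 6: 35 = 35
This matches the lower bound, so 6 is optimal.

6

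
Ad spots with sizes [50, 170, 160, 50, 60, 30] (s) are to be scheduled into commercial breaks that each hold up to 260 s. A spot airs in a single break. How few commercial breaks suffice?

2

Total = 170 + 160 + 60 + 50 + 50 + 30 = 520 s.
Lower bound: ⌈520/260⌉ = 2 commercial breaks.
A packing using 2 commercial breaks:
  break 1: 170 + 60 + 30 = 260
  break 2: 160 + 50 + 50 = 260
This matches the lower bound, so 2 is optimal.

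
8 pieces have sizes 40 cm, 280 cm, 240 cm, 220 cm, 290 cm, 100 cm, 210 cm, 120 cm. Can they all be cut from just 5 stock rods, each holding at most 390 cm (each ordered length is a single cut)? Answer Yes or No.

A valid assignment using 5 stock rods:
  stock rod 1: 290 + 100 = 390
  stock rod 2: 280 + 40 = 320
  stock rod 3: 240 + 120 = 360
  stock rod 4: 220 = 220
  stock rod 5: 210 = 210
Every load is within 390 cm, so 5 stock rods suffice.

Yes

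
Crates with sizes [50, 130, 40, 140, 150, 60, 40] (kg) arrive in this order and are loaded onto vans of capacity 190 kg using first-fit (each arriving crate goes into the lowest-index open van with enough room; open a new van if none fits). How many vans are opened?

  50 → van 1 (new)  [load 50/190]
  130 → van 1  [load 180/190]
  40 → van 2 (new)  [load 40/190]
  140 → van 2  [load 180/190]
  150 → van 3 (new)  [load 150/190]
  60 → van 4 (new)  [load 60/190]
  40 → van 3  [load 190/190]
4 vans opened.

4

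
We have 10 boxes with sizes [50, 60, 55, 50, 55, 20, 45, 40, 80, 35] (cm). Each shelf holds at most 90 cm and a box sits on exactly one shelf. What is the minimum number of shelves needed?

7

Total = 80 + 60 + 55 + 55 + 50 + 50 + 45 + 40 + 35 + 20 = 490 cm.
Lower bound: ⌈490/90⌉ = 6 shelves.
A packing using 7 shelves:
  shelf 1: 80 = 80
  shelf 2: 60 + 20 = 80
  shelf 3: 55 + 35 = 90
  shelf 4: 55 = 55
  shelf 5: 50 + 40 = 90
  shelf 6: 50 = 50
  shelf 7: 45 = 45
No arrangement into 6 shelves stays within capacity, so 7 is optimal.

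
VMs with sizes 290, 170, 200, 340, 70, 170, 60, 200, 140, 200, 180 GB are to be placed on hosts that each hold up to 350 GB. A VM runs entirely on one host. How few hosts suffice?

7

Total = 340 + 290 + 200 + 200 + 200 + 180 + 170 + 170 + 140 + 70 + 60 = 2020 GB.
Lower bound: ⌈2020/350⌉ = 6 hosts.
A packing using 7 hosts:
  host 1: 340 = 340
  host 2: 290 + 60 = 350
  host 3: 200 + 140 = 340
  host 4: 200 + 70 = 270
  host 5: 200 = 200
  host 6: 180 + 170 = 350
  host 7: 170 = 170
No arrangement into 6 hosts stays within capacity, so 7 is optimal.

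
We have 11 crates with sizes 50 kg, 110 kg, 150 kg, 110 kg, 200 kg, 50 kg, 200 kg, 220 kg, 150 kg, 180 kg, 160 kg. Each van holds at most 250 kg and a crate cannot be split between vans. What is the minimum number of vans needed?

Total = 220 + 200 + 200 + 180 + 160 + 150 + 150 + 110 + 110 + 50 + 50 = 1580 kg.
Lower bound: ⌈1580/250⌉ = 7 vans.
A packing using 8 vans:
  van 1: 220 = 220
  van 2: 200 + 50 = 250
  van 3: 200 + 50 = 250
  van 4: 180 = 180
  van 5: 160 = 160
  van 6: 150 = 150
  van 7: 150 = 150
  van 8: 110 + 110 = 220
No arrangement into 7 vans stays within capacity, so 8 is optimal.

8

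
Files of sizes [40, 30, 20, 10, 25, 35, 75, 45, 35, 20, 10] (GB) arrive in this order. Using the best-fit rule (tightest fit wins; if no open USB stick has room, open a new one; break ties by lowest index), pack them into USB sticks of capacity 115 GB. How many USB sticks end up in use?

  40 → USB stick 1 (new)  [load 40/115]
  30 → USB stick 1  [load 70/115]
  20 → USB stick 1  [load 90/115]
  10 → USB stick 1  [load 100/115]
  25 → USB stick 2 (new)  [load 25/115]
  35 → USB stick 2  [load 60/115]
  75 → USB stick 3 (new)  [load 75/115]
  45 → USB stick 2  [load 105/115]
  35 → USB stick 3  [load 110/115]
  20 → USB stick 4 (new)  [load 20/115]
  10 → USB stick 2  [load 115/115]
4 USB sticks opened.

4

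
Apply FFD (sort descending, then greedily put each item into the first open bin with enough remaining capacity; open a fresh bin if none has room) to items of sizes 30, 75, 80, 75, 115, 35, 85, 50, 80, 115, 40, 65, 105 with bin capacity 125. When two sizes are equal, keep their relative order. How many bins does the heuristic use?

9

Sorted descending: 115, 115, 105, 85, 80, 80, 75, 75, 65, 50, 40, 35, 30.
  115 → bin 1 (new)  [load 115/125]
  115 → bin 2 (new)  [load 115/125]
  105 → bin 3 (new)  [load 105/125]
  85 → bin 4 (new)  [load 85/125]
  80 → bin 5 (new)  [load 80/125]
  80 → bin 6 (new)  [load 80/125]
  75 → bin 7 (new)  [load 75/125]
  75 → bin 8 (new)  [load 75/125]
  65 → bin 9 (new)  [load 65/125]
  50 → bin 7  [load 125/125]
  40 → bin 4  [load 125/125]
  35 → bin 5  [load 115/125]
  30 → bin 6  [load 110/125]
9 bins opened.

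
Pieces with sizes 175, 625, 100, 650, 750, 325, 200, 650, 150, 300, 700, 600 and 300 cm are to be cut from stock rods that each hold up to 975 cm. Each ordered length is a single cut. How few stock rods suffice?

6

Total = 750 + 700 + 650 + 650 + 625 + 600 + 325 + 300 + 300 + 200 + 175 + 150 + 100 = 5525 cm.
Lower bound: ⌈5525/975⌉ = 6 stock rods.
A packing using 6 stock rods:
  stock rod 1: 750 + 200 = 950
  stock rod 2: 700 + 175 + 100 = 975
  stock rod 3: 650 + 325 = 975
  stock rod 4: 650 + 300 = 950
  stock rod 5: 625 + 300 = 925
  stock rod 6: 600 + 150 = 750
This matches the lower bound, so 6 is optimal.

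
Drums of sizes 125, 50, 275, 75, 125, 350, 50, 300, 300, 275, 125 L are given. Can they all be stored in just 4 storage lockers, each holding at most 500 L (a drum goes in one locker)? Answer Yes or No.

No

Total = 2050 L; ⌈2050/500⌉ = 5.
At least 5 storage lockers are required, but only 4 are allowed.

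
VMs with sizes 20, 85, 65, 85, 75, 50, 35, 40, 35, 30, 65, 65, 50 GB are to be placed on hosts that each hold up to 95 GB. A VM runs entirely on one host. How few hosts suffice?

Total = 85 + 85 + 75 + 65 + 65 + 65 + 50 + 50 + 40 + 35 + 35 + 30 + 20 = 700 GB.
Lower bound: ⌈700/95⌉ = 8 hosts.
A packing using 9 hosts:
  host 1: 85 = 85
  host 2: 85 = 85
  host 3: 75 + 20 = 95
  host 4: 65 + 30 = 95
  host 5: 65 = 65
  host 6: 65 = 65
  host 7: 50 + 40 = 90
  host 8: 50 + 35 = 85
  host 9: 35 = 35
No arrangement into 8 hosts stays within capacity, so 9 is optimal.

9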